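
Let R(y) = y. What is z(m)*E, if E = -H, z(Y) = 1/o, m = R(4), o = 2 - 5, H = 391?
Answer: 391/3 ≈ 130.33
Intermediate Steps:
o = -3
m = 4
z(Y) = -1/3 (z(Y) = 1/(-3) = -1/3)
E = -391 (E = -1*391 = -391)
z(m)*E = -1/3*(-391) = 391/3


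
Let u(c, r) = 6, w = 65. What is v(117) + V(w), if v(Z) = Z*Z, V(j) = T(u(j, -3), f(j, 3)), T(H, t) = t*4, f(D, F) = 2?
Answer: 13697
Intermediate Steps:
T(H, t) = 4*t
V(j) = 8 (V(j) = 4*2 = 8)
v(Z) = Z**2
v(117) + V(w) = 117**2 + 8 = 13689 + 8 = 13697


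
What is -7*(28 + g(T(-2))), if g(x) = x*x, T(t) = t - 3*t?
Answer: -308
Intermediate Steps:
T(t) = -2*t
g(x) = x**2
-7*(28 + g(T(-2))) = -7*(28 + (-2*(-2))**2) = -7*(28 + 4**2) = -7*(28 + 16) = -7*44 = -308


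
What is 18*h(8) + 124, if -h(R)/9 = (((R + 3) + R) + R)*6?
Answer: -26120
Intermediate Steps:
h(R) = -162 - 162*R (h(R) = -9*(((R + 3) + R) + R)*6 = -9*(((3 + R) + R) + R)*6 = -9*((3 + 2*R) + R)*6 = -9*(3 + 3*R)*6 = -9*(18 + 18*R) = -162 - 162*R)
18*h(8) + 124 = 18*(-162 - 162*8) + 124 = 18*(-162 - 1296) + 124 = 18*(-1458) + 124 = -26244 + 124 = -26120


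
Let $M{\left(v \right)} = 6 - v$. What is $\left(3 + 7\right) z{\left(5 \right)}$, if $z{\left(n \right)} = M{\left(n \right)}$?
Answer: $10$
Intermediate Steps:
$z{\left(n \right)} = 6 - n$
$\left(3 + 7\right) z{\left(5 \right)} = \left(3 + 7\right) \left(6 - 5\right) = 10 \left(6 - 5\right) = 10 \cdot 1 = 10$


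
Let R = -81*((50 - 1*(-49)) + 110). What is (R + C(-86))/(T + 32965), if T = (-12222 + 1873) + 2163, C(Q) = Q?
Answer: -17015/24779 ≈ -0.68667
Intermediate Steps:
R = -16929 (R = -81*((50 + 49) + 110) = -81*(99 + 110) = -81*209 = -16929)
T = -8186 (T = -10349 + 2163 = -8186)
(R + C(-86))/(T + 32965) = (-16929 - 86)/(-8186 + 32965) = -17015/24779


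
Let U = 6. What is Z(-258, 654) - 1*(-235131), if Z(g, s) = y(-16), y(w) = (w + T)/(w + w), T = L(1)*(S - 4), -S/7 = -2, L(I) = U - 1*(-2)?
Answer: 235129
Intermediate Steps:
L(I) = 8 (L(I) = 6 - 1*(-2) = 6 + 2 = 8)
S = 14 (S = -7*(-2) = 14)
T = 80 (T = 8*(14 - 4) = 8*10 = 80)
y(w) = (80 + w)/(2*w) (y(w) = (w + 80)/(w + w) = (80 + w)/((2*w)) = (80 + w)*(1/(2*w)) = (80 + w)/(2*w))
Z(g, s) = -2 (Z(g, s) = (½)*(80 - 16)/(-16) = (½)*(-1/16)*64 = -2)
Z(-258, 654) - 1*(-235131) = -2 - 1*(-235131) = -2 + 235131 = 235129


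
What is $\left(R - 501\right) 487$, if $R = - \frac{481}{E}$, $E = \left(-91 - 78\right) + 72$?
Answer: $- \frac{23432492}{97} \approx -2.4157 \cdot 10^{5}$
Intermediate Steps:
$E = -97$ ($E = -169 + 72 = -97$)
$R = \frac{481}{97}$ ($R = - \frac{481}{-97} = \left(-481\right) \left(- \frac{1}{97}\right) = \frac{481}{97} \approx 4.9588$)
$\left(R - 501\right) 487 = \left(\frac{481}{97} - 501\right) 487 = \left(- \frac{48116}{97}\right) 487 = - \frac{23432492}{97}$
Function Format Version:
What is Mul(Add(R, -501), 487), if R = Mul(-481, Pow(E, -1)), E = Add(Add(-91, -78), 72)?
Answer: Rational(-23432492, 97) ≈ -2.4157e+5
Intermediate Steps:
E = -97 (E = Add(-169, 72) = -97)
R = Rational(481, 97) (R = Mul(-481, Pow(-97, -1)) = Mul(-481, Rational(-1, 97)) = Rational(481, 97) ≈ 4.9588)
Mul(Add(R, -501), 487) = Mul(Add(Rational(481, 97), -501), 487) = Mul(Rational(-48116, 97), 487) = Rational(-23432492, 97)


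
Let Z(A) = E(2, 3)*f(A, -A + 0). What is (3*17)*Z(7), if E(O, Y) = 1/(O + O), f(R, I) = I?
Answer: -357/4 ≈ -89.250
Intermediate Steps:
E(O, Y) = 1/(2*O)
Z(A) = -A/4 (Z(A) = ((½)/2)*(-A + 0) = ((½)*(½))*(-A) = (-A)/4 = -A/4)
(3*17)*Z(7) = (3*17)*(-¼*7) = 51*(-7/4) = -357/4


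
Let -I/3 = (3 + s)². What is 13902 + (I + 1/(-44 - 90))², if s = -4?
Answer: 249786721/17956 ≈ 13911.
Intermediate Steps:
I = -3 (I = -3*(3 - 4)² = -3*(-1)² = -3*1 = -3)
13902 + (I + 1/(-44 - 90))² = 13902 + (-3 + 1/(-44 - 90))² = 13902 + (-3 + 1/(-134))² = 13902 + (-3 - 1/134)² = 13902 + (-403/134)² = 13902 + 162409/17956 = 249786721/17956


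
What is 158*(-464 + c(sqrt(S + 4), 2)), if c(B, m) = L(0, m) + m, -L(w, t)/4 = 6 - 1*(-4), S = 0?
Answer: -79316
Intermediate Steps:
L(w, t) = -40 (L(w, t) = -4*(6 - 1*(-4)) = -4*(6 + 4) = -4*10 = -40)
c(B, m) = -40 + m
158*(-464 + c(sqrt(S + 4), 2)) = 158*(-464 + (-40 + 2)) = 158*(-464 - 38) = 158*(-502) = -79316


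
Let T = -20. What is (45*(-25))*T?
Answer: 22500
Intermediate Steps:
(45*(-25))*T = (45*(-25))*(-20) = -1125*(-20) = 22500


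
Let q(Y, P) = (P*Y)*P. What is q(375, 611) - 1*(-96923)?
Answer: 140092298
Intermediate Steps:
q(Y, P) = Y*P²
q(375, 611) - 1*(-96923) = 375*611² - 1*(-96923) = 375*373321 + 96923 = 139995375 + 96923 = 140092298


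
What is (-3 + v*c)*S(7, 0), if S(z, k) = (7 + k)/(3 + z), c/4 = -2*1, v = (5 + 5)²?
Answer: -5621/10 ≈ -562.10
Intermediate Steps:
v = 100 (v = 10² = 100)
c = -8 (c = 4*(-2*1) = 4*(-2) = -8)
S(z, k) = (7 + k)/(3 + z)
(-3 + v*c)*S(7, 0) = (-3 + 100*(-8))*((7 + 0)/(3 + 7)) = (-3 - 800)*(7/10) = -803*7/10 = -5621/10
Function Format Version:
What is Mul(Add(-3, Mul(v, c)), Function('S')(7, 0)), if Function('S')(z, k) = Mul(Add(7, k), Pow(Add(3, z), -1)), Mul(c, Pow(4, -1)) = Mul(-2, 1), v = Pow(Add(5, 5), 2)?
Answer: Rational(-5621, 10) ≈ -562.10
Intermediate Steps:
v = 100 (v = Pow(10, 2) = 100)
c = -8 (c = Mul(4, Mul(-2, 1)) = Mul(4, -2) = -8)
Function('S')(z, k) = Mul(Pow(Add(3, z), -1), Add(7, k))
Mul(Add(-3, Mul(v, c)), Function('S')(7, 0)) = Mul(Add(-3, Mul(100, -8)), Mul(Pow(Add(3, 7), -1), Add(7, 0))) = Mul(Add(-3, -800), Mul(Pow(10, -1), 7)) = Mul(-803, Mul(Rational(1, 10), 7)) = Mul(-803, Rational(7, 10)) = Rational(-5621, 10)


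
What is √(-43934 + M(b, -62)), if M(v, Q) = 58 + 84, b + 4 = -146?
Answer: 4*I*√2737 ≈ 209.27*I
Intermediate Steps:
b = -150 (b = -4 - 146 = -150)
M(v, Q) = 142
√(-43934 + M(b, -62)) = √(-43934 + 142) = √(-43792) = 4*I*√2737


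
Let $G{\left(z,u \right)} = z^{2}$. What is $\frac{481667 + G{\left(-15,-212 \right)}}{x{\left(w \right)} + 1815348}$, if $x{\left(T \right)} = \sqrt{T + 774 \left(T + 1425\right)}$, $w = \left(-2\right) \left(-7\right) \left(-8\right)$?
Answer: $\frac{437400839208}{1647743672477} - \frac{1204730 \sqrt{40646}}{1647743672477} \approx 0.26531$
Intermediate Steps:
$w = -112$ ($w = 14 \left(-8\right) = -112$)
$x{\left(T \right)} = \sqrt{1102950 + 775 T}$ ($x{\left(T \right)} = \sqrt{T + 774 \left(1425 + T\right)} = \sqrt{T + \left(1102950 + 774 T\right)} = \sqrt{1102950 + 775 T}$)
$\frac{481667 + G{\left(-15,-212 \right)}}{x{\left(w \right)} + 1815348} = \frac{481667 + \left(-15\right)^{2}}{5 \sqrt{44118 + 31 \left(-112\right)} + 1815348} = \frac{481667 + 225}{5 \sqrt{44118 - 3472} + 1815348} = \frac{481892}{5 \sqrt{40646} + 1815348} = \frac{481892}{1815348 + 5 \sqrt{40646}}$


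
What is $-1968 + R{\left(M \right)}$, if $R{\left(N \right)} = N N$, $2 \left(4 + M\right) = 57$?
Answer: $- \frac{5471}{4} \approx -1367.8$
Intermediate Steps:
$M = \frac{49}{2}$ ($M = -4 + \frac{1}{2} \cdot 57 = -4 + \frac{57}{2} = \frac{49}{2} \approx 24.5$)
$R{\left(N \right)} = N^{2}$
$-1968 + R{\left(M \right)} = -1968 + \left(\frac{49}{2}\right)^{2} = -1968 + \frac{2401}{4} = - \frac{5471}{4}$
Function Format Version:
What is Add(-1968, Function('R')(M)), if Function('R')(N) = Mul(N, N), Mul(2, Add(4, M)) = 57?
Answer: Rational(-5471, 4) ≈ -1367.8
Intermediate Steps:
M = Rational(49, 2) (M = Add(-4, Mul(Rational(1, 2), 57)) = Add(-4, Rational(57, 2)) = Rational(49, 2) ≈ 24.500)
Function('R')(N) = Pow(N, 2)
Add(-1968, Function('R')(M)) = Add(-1968, Pow(Rational(49, 2), 2)) = Add(-1968, Rational(2401, 4)) = Rational(-5471, 4)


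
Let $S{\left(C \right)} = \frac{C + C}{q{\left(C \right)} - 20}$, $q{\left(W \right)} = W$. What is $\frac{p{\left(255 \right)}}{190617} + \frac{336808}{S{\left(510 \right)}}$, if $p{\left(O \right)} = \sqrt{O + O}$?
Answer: $\frac{8251796}{51} + \frac{\sqrt{510}}{190617} \approx 1.618 \cdot 10^{5}$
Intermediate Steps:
$S{\left(C \right)} = \frac{2 C}{-20 + C}$ ($S{\left(C \right)} = \frac{C + C}{C - 20} = \frac{2 C}{-20 + C}$)
$p{\left(O \right)} = \sqrt{2} \sqrt{O}$ ($p{\left(O \right)} = \sqrt{2 O} = \sqrt{2} \sqrt{O}$)
$\frac{p{\left(255 \right)}}{190617} + \frac{336808}{S{\left(510 \right)}} = \frac{\sqrt{2} \sqrt{255}}{190617} + \frac{336808}{2 \cdot 510 \frac{1}{-20 + 510}} = \sqrt{510} \cdot \frac{1}{190617} + \frac{336808}{2 \cdot 510 \cdot \frac{1}{490}} = \frac{\sqrt{510}}{190617} + \frac{336808}{2 \cdot 510 \cdot \frac{1}{490}} = \frac{\sqrt{510}}{190617} + \frac{336808}{\frac{102}{49}} = \frac{\sqrt{510}}{190617} + 336808 \cdot \frac{49}{102} = \frac{\sqrt{510}}{190617} + \frac{8251796}{51} = \frac{8251796}{51} + \frac{\sqrt{510}}{190617}$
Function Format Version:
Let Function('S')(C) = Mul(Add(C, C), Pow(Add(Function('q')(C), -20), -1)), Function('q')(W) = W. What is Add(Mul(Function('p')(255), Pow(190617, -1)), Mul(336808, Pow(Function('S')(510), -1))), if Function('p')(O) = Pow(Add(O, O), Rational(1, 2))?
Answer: Add(Rational(8251796, 51), Mul(Rational(1, 190617), Pow(510, Rational(1, 2)))) ≈ 1.6180e+5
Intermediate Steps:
Function('S')(C) = Mul(2, C, Pow(Add(-20, C), -1)) (Function('S')(C) = Mul(Add(C, C), Pow(Add(C, -20), -1)) = Mul(Mul(2, C), Pow(Add(-20, C), -1)) = Mul(2, C, Pow(Add(-20, C), -1)))
Function('p')(O) = Mul(Pow(2, Rational(1, 2)), Pow(O, Rational(1, 2))) (Function('p')(O) = Pow(Mul(2, O), Rational(1, 2)) = Mul(Pow(2, Rational(1, 2)), Pow(O, Rational(1, 2))))
Add(Mul(Function('p')(255), Pow(190617, -1)), Mul(336808, Pow(Function('S')(510), -1))) = Add(Mul(Mul(Pow(2, Rational(1, 2)), Pow(255, Rational(1, 2))), Pow(190617, -1)), Mul(336808, Pow(Mul(2, 510, Pow(Add(-20, 510), -1)), -1))) = Add(Mul(Pow(510, Rational(1, 2)), Rational(1, 190617)), Mul(336808, Pow(Mul(2, 510, Pow(490, -1)), -1))) = Add(Mul(Rational(1, 190617), Pow(510, Rational(1, 2))), Mul(336808, Pow(Mul(2, 510, Rational(1, 490)), -1))) = Add(Mul(Rational(1, 190617), Pow(510, Rational(1, 2))), Mul(336808, Pow(Rational(102, 49), -1))) = Add(Mul(Rational(1, 190617), Pow(510, Rational(1, 2))), Mul(336808, Rational(49, 102))) = Add(Mul(Rational(1, 190617), Pow(510, Rational(1, 2))), Rational(8251796, 51)) = Add(Rational(8251796, 51), Mul(Rational(1, 190617), Pow(510, Rational(1, 2))))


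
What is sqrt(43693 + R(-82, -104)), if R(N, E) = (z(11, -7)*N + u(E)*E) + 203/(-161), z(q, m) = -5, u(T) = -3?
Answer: 2*sqrt(5873717)/23 ≈ 210.75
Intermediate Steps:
R(N, E) = -29/23 - 5*N - 3*E (R(N, E) = (-5*N - 3*E) + 203/(-161) = (-5*N - 3*E) + 203*(-1/161) = (-5*N - 3*E) - 29/23 = -29/23 - 5*N - 3*E)
sqrt(43693 + R(-82, -104)) = sqrt(43693 + (-29/23 - 5*(-82) - 3*(-104))) = sqrt(43693 + (-29/23 + 410 + 312)) = sqrt(43693 + 16577/23) = sqrt(1021516/23) = 2*sqrt(5873717)/23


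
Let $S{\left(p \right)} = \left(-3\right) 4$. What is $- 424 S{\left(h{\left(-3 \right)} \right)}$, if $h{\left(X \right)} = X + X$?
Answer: $5088$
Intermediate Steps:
$h{\left(X \right)} = 2 X$
$S{\left(p \right)} = -12$
$- 424 S{\left(h{\left(-3 \right)} \right)} = \left(-424\right) \left(-12\right) = 5088$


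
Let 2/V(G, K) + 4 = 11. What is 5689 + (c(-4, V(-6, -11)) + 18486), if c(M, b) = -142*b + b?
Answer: 168943/7 ≈ 24135.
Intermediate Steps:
V(G, K) = 2/7 (V(G, K) = 2/(-4 + 11) = 2/7)
c(M, b) = -141*b
5689 + (c(-4, V(-6, -11)) + 18486) = 5689 + (-141*2/7 + 18486) = 5689 + (-282/7 + 18486) = 5689 + 129120/7 = 168943/7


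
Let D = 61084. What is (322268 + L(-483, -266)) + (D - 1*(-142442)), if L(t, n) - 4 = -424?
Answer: 525374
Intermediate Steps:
L(t, n) = -420 (L(t, n) = 4 - 424 = -420)
(322268 + L(-483, -266)) + (D - 1*(-142442)) = (322268 - 420) + (61084 - 1*(-142442)) = 321848 + (61084 + 142442) = 321848 + 203526 = 525374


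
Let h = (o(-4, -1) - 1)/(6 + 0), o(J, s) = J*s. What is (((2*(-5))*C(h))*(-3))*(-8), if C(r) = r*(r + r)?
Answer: -120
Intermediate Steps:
h = ½ (h = (-4*(-1) - 1)/(6 + 0) = (4 - 1)/6 = 3*(⅙) = ½ ≈ 0.50000)
C(r) = 2*r² (C(r) = r*(2*r) = 2*r²)
(((2*(-5))*C(h))*(-3))*(-8) = (((2*(-5))*(2*(½)²))*(-3))*(-8) = (-20/4*(-3))*(-8) = (-10*½*(-3))*(-8) = -5*(-3)*(-8) = 15*(-8) = -120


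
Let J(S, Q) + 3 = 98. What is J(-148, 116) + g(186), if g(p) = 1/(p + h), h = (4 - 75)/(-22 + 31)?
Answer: 152294/1603 ≈ 95.006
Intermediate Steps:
h = -71/9 ≈ -7.8889
J(S, Q) = 95 (J(S, Q) = -3 + 98 = 95)
g(p) = 1/(-71/9 + p) (g(p) = 1/(p - 71/9) = 1/(-71/9 + p))
J(-148, 116) + g(186) = 95 + 9/(-71 + 9*186) = 95 + 9/(-71 + 1674) = 95 + 9/1603 = 152294/1603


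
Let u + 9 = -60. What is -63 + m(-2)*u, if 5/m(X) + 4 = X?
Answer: -11/2 ≈ -5.5000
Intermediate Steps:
u = -69 (u = -9 - 60 = -69)
m(X) = 5/(-4 + X)
-63 + m(-2)*u = -63 + (5/(-4 - 2))*(-69) = -63 + (5/(-6))*(-69) = -63 + (5*(-⅙))*(-69) = -63 - ⅚*(-69) = -63 + 115/2 = -11/2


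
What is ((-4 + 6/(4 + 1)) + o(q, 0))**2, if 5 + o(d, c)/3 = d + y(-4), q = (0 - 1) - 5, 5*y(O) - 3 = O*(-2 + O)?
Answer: 9604/25 ≈ 384.16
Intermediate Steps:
y(O) = 3/5 + O*(-2 + O)/5 (y(O) = 3/5 + (O*(-2 + O))/5 = 3/5 + O*(-2 + O)/5)
q = -6 (q = -1 - 5 = -6)
o(d, c) = 6/5 + 3*d (o(d, c) = -15 + 3*(d + (3/5 - 2/5*(-4) + (1/5)*(-4)**2)) = -15 + 3*(d + (3/5 + 8/5 + (1/5)*16)) = -15 + 3*(d + (3/5 + 8/5 + 16/5)) = -15 + 3*(d + 27/5) = -15 + 3*(27/5 + d) = -15 + (81/5 + 3*d) = 6/5 + 3*d)
((-4 + 6/(4 + 1)) + o(q, 0))**2 = ((-4 + 6/(4 + 1)) + (6/5 + 3*(-6)))**2 = ((-4 + 6/5) + (6/5 - 18))**2 = ((-4 + 6*(1/5)) - 84/5)**2 = ((-4 + 6/5) - 84/5)**2 = (-14/5 - 84/5)**2 = (-98/5)**2 = 9604/25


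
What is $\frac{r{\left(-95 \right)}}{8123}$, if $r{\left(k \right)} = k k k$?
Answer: $- \frac{857375}{8123} \approx -105.55$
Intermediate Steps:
$r{\left(k \right)} = k^{3}$ ($r{\left(k \right)} = k^{2} k = k^{3}$)
$\frac{r{\left(-95 \right)}}{8123} = \frac{\left(-95\right)^{3}}{8123} = \left(-857375\right) \frac{1}{8123} = - \frac{857375}{8123}$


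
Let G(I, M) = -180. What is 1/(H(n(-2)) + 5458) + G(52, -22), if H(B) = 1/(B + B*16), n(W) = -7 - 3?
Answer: -167014450/927859 ≈ -180.00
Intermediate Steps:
n(W) = -10
H(B) = 1/(17*B) (H(B) = 1/(B + 16*B) = 1/(17*B))
1/(H(n(-2)) + 5458) + G(52, -22) = 1/((1/17)/(-10) + 5458) - 180 = 1/((1/17)*(-⅒) + 5458) - 180 = 1/(-1/170 + 5458) - 180 = 1/(927859/170) - 180 = 170/927859 - 180 = -167014450/927859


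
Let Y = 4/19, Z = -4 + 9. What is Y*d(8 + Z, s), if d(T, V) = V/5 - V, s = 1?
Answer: -16/95 ≈ -0.16842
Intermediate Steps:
Z = 5
d(T, V) = -4*V/5 (d(T, V) = V*(1/5) - V = V/5 - V = -4*V/5)
Y = 4/19 (Y = 4*(1/19) = 4/19 ≈ 0.21053)
Y*d(8 + Z, s) = 4*(-4/5*1)/19 = (4/19)*(-4/5) = -16/95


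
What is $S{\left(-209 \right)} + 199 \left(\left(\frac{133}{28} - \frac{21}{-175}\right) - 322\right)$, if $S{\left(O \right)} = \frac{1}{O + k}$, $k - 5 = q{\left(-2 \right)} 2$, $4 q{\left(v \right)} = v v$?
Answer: $- \frac{637399637}{10100} \approx -63109.0$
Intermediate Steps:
$q{\left(v \right)} = \frac{v^{2}}{4}$ ($q{\left(v \right)} = \frac{v v}{4} = \frac{v^{2}}{4}$)
$k = 7$ ($k = 5 + \frac{\left(-2\right)^{2}}{4} \cdot 2 = 5 + \frac{1}{4} \cdot 4 \cdot 2 = 5 + 1 \cdot 2 = 5 + 2 = 7$)
$S{\left(O \right)} = \frac{1}{7 + O}$ ($S{\left(O \right)} = \frac{1}{O + 7} = \frac{1}{7 + O}$)
$S{\left(-209 \right)} + 199 \left(\left(\frac{133}{28} - \frac{21}{-175}\right) - 322\right) = \frac{1}{7 - 209} + 199 \left(\left(\frac{133}{28} - \frac{21}{-175}\right) - 322\right) = \frac{1}{-202} + 199 \left(\left(133 \cdot \frac{1}{28} - - \frac{3}{25}\right) - 322\right) = - \frac{1}{202} + 199 \left(\left(\frac{19}{4} + \frac{3}{25}\right) - 322\right) = - \frac{1}{202} + 199 \left(\frac{487}{100} - 322\right) = - \frac{1}{202} + 199 \left(- \frac{31713}{100}\right) = - \frac{1}{202} - \frac{6310887}{100} = - \frac{637399637}{10100}$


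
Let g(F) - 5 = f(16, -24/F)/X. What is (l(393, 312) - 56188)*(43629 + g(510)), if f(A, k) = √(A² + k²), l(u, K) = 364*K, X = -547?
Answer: 2503718920 - 45904*√115601/9299 ≈ 2.5037e+9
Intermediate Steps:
g(F) = 5 - √(256 + 576/F²)/547 (g(F) = 5 + √(16² + (-24/F)²)/(-547) = 5 + √(256 + 576/F²)*(-1/547) = 5 - √(256 + 576/F²)/547)
(l(393, 312) - 56188)*(43629 + g(510)) = (364*312 - 56188)*(43629 + (5 - 8*√(4 + 9/510²)/547)) = (113568 - 56188)*(43629 + (5 - 8*√(4 + 9*(1/260100))/547)) = 57380*(43629 + (5 - 8*√(4 + 1/28900)/547)) = 57380*(43629 + (5 - 4*√115601/46495)) = 57380*(43634 - 4*√115601/46495) = 2503718920 - 45904*√115601/9299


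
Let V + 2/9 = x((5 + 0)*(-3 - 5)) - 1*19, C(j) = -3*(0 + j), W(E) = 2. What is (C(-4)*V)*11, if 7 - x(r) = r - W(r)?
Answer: 11792/3 ≈ 3930.7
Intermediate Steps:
C(j) = -3*j
x(r) = 9 - r (x(r) = 7 - (r - 1*2) = 7 - (r - 2) = 7 - (-2 + r) = 7 + (2 - r) = 9 - r)
V = 268/9 (V = -2/9 + ((9 - (5 + 0)*(-3 - 5)) - 1*19) = -2/9 + ((9 - 5*(-8)) - 19) = -2/9 + ((9 - 1*(-40)) - 19) = -2/9 + ((9 + 40) - 19) = -2/9 + (49 - 19) = -2/9 + 30 = 268/9 ≈ 29.778)
(C(-4)*V)*11 = (-3*(-4)*(268/9))*11 = (12*(268/9))*11 = (1072/3)*11 = 11792/3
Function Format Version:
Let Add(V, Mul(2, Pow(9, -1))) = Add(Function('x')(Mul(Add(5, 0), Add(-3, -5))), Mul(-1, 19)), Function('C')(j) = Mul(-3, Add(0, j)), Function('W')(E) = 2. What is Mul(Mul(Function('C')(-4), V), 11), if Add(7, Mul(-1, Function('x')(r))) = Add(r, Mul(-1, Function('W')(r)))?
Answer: Rational(11792, 3) ≈ 3930.7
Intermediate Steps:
Function('C')(j) = Mul(-3, j)
Function('x')(r) = Add(9, Mul(-1, r)) (Function('x')(r) = Add(7, Mul(-1, Add(r, Mul(-1, 2)))) = Add(7, Mul(-1, Add(r, -2))) = Add(7, Mul(-1, Add(-2, r))) = Add(7, Add(2, Mul(-1, r))) = Add(9, Mul(-1, r)))
V = Rational(268, 9) (V = Add(Rational(-2, 9), Add(Add(9, Mul(-1, Mul(Add(5, 0), Add(-3, -5)))), Mul(-1, 19))) = Add(Rational(-2, 9), Add(Add(9, Mul(-1, Mul(5, -8))), -19)) = Add(Rational(-2, 9), Add(Add(9, Mul(-1, -40)), -19)) = Add(Rational(-2, 9), Add(Add(9, 40), -19)) = Add(Rational(-2, 9), Add(49, -19)) = Add(Rational(-2, 9), 30) = Rational(268, 9) ≈ 29.778)
Mul(Mul(Function('C')(-4), V), 11) = Mul(Mul(Mul(-3, -4), Rational(268, 9)), 11) = Mul(Mul(12, Rational(268, 9)), 11) = Mul(Rational(1072, 3), 11) = Rational(11792, 3)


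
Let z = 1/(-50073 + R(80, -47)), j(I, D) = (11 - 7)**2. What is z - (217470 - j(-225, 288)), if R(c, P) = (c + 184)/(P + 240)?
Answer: -2101437401743/9663825 ≈ -2.1745e+5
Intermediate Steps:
R(c, P) = (184 + c)/(240 + P)
j(I, D) = 16 (j(I, D) = 4**2 = 16)
z = -193/9663825 (z = 1/(-50073 + (184 + 80)/(240 - 47)) = 1/(-50073 + 264/193) = 1/(-9663825/193) = -193/9663825 ≈ -1.9971e-5)
z - (217470 - j(-225, 288)) = -193/9663825 - (217470 - 1*16) = -193/9663825 - (217470 - 16) = -193/9663825 - 1*217454 = -193/9663825 - 217454 = -2101437401743/9663825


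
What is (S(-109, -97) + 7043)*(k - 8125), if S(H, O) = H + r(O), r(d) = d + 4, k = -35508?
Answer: -298493353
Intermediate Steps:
r(d) = 4 + d
S(H, O) = 4 + H + O (S(H, O) = H + (4 + O) = 4 + H + O)
(S(-109, -97) + 7043)*(k - 8125) = ((4 - 109 - 97) + 7043)*(-35508 - 8125) = (-202 + 7043)*(-43633) = 6841*(-43633) = -298493353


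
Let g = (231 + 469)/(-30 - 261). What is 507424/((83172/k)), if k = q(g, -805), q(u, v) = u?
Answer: -88799200/6050763 ≈ -14.676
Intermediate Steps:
g = -700/291 (g = 700/(-291) = 700*(-1/291) = -700/291 ≈ -2.4055)
k = -700/291 ≈ -2.4055
507424/((83172/k)) = 507424/((83172/(-700/291))) = 507424/((83172*(-291/700))) = 507424/(-6050763/175) = 507424*(-175/6050763) = -88799200/6050763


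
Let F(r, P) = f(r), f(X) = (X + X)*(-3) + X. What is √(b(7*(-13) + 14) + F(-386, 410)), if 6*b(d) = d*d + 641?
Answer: 55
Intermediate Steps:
f(X) = -5*X (f(X) = (2*X)*(-3) + X = -6*X + X = -5*X)
F(r, P) = -5*r
b(d) = 641/6 + d²/6 (b(d) = (d*d + 641)/6 = (d² + 641)/6 = (641 + d²)/6 = 641/6 + d²/6)
√(b(7*(-13) + 14) + F(-386, 410)) = √((641/6 + (7*(-13) + 14)²/6) - 5*(-386)) = √((641/6 + (-91 + 14)²/6) + 1930) = √((641/6 + (⅙)*(-77)²) + 1930) = √((641/6 + (⅙)*5929) + 1930) = √((641/6 + 5929/6) + 1930) = √(1095 + 1930) = √3025 = 55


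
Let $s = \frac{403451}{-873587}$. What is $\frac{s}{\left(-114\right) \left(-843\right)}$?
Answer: $- \frac{403451}{83953457874} \approx -4.8057 \cdot 10^{-6}$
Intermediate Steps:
$s = - \frac{403451}{873587}$ ($s = 403451 \left(- \frac{1}{873587}\right) = - \frac{403451}{873587} \approx -0.46183$)
$\frac{s}{\left(-114\right) \left(-843\right)} = - \frac{403451}{873587 \left(\left(-114\right) \left(-843\right)\right)} = - \frac{403451}{873587 \cdot 96102} = \left(- \frac{403451}{873587}\right) \frac{1}{96102} = - \frac{403451}{83953457874}$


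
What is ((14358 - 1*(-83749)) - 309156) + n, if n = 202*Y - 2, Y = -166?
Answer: -244583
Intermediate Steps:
n = -33534 (n = 202*(-166) - 2 = -33532 - 2 = -33534)
((14358 - 1*(-83749)) - 309156) + n = ((14358 - 1*(-83749)) - 309156) - 33534 = ((14358 + 83749) - 309156) - 33534 = (98107 - 309156) - 33534 = -211049 - 33534 = -244583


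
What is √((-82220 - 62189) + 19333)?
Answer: 2*I*√31269 ≈ 353.66*I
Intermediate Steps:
√((-82220 - 62189) + 19333) = √(-144409 + 19333) = √(-125076) = 2*I*√31269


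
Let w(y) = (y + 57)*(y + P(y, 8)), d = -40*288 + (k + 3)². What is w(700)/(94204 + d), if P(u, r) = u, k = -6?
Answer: 1059800/82693 ≈ 12.816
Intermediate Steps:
d = -11511 (d = -40*288 + (-6 + 3)² = -11520 + (-3)² = -11520 + 9 = -11511)
w(y) = 2*y*(57 + y) (w(y) = (y + 57)*(y + y) = (57 + y)*(2*y) = 2*y*(57 + y))
w(700)/(94204 + d) = (2*700*(57 + 700))/(94204 - 11511) = (2*700*757)/82693 = 1059800*(1/82693) = 1059800/82693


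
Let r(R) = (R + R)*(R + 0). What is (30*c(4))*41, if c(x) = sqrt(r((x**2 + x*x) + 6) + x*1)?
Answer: 2460*sqrt(723) ≈ 66146.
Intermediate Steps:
r(R) = 2*R**2 (r(R) = (2*R)*R = 2*R**2)
c(x) = sqrt(x + 2*(6 + 2*x**2)**2) (c(x) = sqrt(2*((x**2 + x*x) + 6)**2 + x*1) = sqrt(2*((x**2 + x**2) + 6)**2 + x) = sqrt(2*(2*x**2 + 6)**2 + x) = sqrt(2*(6 + 2*x**2)**2 + x) = sqrt(x + 2*(6 + 2*x**2)**2))
(30*c(4))*41 = (30*sqrt(4 + 8*(3 + 4**2)**2))*41 = (30*sqrt(4 + 8*(3 + 16)**2))*41 = (30*sqrt(4 + 8*19**2))*41 = (30*sqrt(4 + 8*361))*41 = (30*sqrt(4 + 2888))*41 = (30*sqrt(2892))*41 = (30*(2*sqrt(723)))*41 = (60*sqrt(723))*41 = 2460*sqrt(723)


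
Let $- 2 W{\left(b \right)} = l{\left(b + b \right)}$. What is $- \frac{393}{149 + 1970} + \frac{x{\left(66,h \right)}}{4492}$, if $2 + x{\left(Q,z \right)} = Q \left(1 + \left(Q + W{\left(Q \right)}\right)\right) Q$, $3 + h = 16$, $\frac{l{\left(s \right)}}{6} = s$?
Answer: $- \frac{1519279675}{4759274} \approx -319.23$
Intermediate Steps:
$l{\left(s \right)} = 6 s$
$W{\left(b \right)} = - 6 b$ ($W{\left(b \right)} = - \frac{6 \left(b + b\right)}{2} = - \frac{6 \cdot 2 b}{2} = - \frac{12 b}{2} = - 6 b$)
$h = 13$ ($h = -3 + 16 = 13$)
$x{\left(Q,z \right)} = -2 + Q^{2} \left(1 - 5 Q\right)$ ($x{\left(Q,z \right)} = -2 + Q \left(1 + \left(Q - 6 Q\right)\right) Q = -2 + Q \left(1 - 5 Q\right) Q = -2 + Q^{2} \left(1 - 5 Q\right)$)
$- \frac{393}{149 + 1970} + \frac{x{\left(66,h \right)}}{4492} = - \frac{393}{149 + 1970} + \frac{-2 + 66^{2} - 5 \cdot 66^{3}}{4492} = - \frac{393}{2119} + \left(-2 + 4356 - 1437480\right) \frac{1}{4492} = \left(-393\right) \frac{1}{2119} + \left(-2 + 4356 - 1437480\right) \frac{1}{4492} = - \frac{393}{2119} - \frac{716563}{2246} = - \frac{1519279675}{4759274}$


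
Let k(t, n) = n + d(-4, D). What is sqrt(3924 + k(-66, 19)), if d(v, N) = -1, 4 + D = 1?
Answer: 3*sqrt(438) ≈ 62.785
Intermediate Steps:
D = -3 (D = -4 + 1 = -3)
k(t, n) = -1 + n (k(t, n) = n - 1 = -1 + n)
sqrt(3924 + k(-66, 19)) = sqrt(3924 + (-1 + 19)) = sqrt(3924 + 18) = sqrt(3942) = 3*sqrt(438)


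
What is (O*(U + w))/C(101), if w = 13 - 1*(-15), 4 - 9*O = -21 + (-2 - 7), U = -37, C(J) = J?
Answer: -34/101 ≈ -0.33663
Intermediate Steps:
O = 34/9 (O = 4/9 - (-21 + (-2 - 7))/9 = 4/9 - (-21 - 9)/9 = 4/9 - ⅑*(-30) = 4/9 + 10/3 = 34/9 ≈ 3.7778)
w = 28 (w = 13 + 15 = 28)
(O*(U + w))/C(101) = (34*(-37 + 28)/9)/101 = ((34/9)*(-9))*(1/101) = -34*1/101 = -34/101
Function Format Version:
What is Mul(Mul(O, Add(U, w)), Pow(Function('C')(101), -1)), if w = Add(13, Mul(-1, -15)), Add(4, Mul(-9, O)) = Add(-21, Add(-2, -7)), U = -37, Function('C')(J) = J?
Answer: Rational(-34, 101) ≈ -0.33663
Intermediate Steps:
O = Rational(34, 9) (O = Add(Rational(4, 9), Mul(Rational(-1, 9), Add(-21, Add(-2, -7)))) = Add(Rational(4, 9), Mul(Rational(-1, 9), Add(-21, -9))) = Add(Rational(4, 9), Mul(Rational(-1, 9), -30)) = Add(Rational(4, 9), Rational(10, 3)) = Rational(34, 9) ≈ 3.7778)
w = 28 (w = Add(13, 15) = 28)
Mul(Mul(O, Add(U, w)), Pow(Function('C')(101), -1)) = Mul(Mul(Rational(34, 9), Add(-37, 28)), Pow(101, -1)) = Mul(Mul(Rational(34, 9), -9), Rational(1, 101)) = Mul(-34, Rational(1, 101)) = Rational(-34, 101)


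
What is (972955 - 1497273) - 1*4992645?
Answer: -5516963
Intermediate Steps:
(972955 - 1497273) - 1*4992645 = -524318 - 4992645 = -5516963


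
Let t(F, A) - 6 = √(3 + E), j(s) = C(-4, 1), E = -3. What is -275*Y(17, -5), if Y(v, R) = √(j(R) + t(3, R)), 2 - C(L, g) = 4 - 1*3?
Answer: -275*√7 ≈ -727.58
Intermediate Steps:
C(L, g) = 1 (C(L, g) = 2 - (4 - 1*3) = 2 - (4 - 3) = 2 - 1*1 = 2 - 1 = 1)
j(s) = 1
t(F, A) = 6 (t(F, A) = 6 + √(3 - 3) = 6 + √0 = 6 + 0 = 6)
Y(v, R) = √7 (Y(v, R) = √(1 + 6) = √7)
-275*Y(17, -5) = -275*√7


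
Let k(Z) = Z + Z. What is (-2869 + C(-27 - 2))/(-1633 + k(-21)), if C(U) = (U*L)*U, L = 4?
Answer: -99/335 ≈ -0.29552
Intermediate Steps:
k(Z) = 2*Z
C(U) = 4*U² (C(U) = (U*4)*U = (4*U)*U = 4*U²)
(-2869 + C(-27 - 2))/(-1633 + k(-21)) = (-2869 + 4*(-27 - 2)²)/(-1633 + 2*(-21)) = (-2869 + 4*(-29)²)/(-1633 - 42) = (-2869 + 4*841)/(-1675) = (-2869 + 3364)*(-1/1675) = 495*(-1/1675) = -99/335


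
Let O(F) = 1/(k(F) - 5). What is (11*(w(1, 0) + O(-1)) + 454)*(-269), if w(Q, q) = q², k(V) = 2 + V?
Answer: -485545/4 ≈ -1.2139e+5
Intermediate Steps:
O(F) = 1/(-3 + F) (O(F) = 1/((2 + F) - 5) = 1/(-3 + F))
(11*(w(1, 0) + O(-1)) + 454)*(-269) = (11*(0² + 1/(-3 - 1)) + 454)*(-269) = (11*(0 + 1/(-4)) + 454)*(-269) = (11*(0 - ¼) + 454)*(-269) = (11*(-¼) + 454)*(-269) = (-11/4 + 454)*(-269) = (1805/4)*(-269) = -485545/4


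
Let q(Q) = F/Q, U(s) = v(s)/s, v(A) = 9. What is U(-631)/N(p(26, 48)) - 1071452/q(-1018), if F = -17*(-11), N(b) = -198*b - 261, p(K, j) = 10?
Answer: 171375685190371/29381253 ≈ 5.8328e+6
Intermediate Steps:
U(s) = 9/s
N(b) = -261 - 198*b
F = 187
q(Q) = 187/Q
U(-631)/N(p(26, 48)) - 1071452/q(-1018) = (9/(-631))/(-261 - 198*10) - 1071452/(187/(-1018)) = (9*(-1/631))/(-261 - 1980) - 1071452/(187*(-1/1018)) = -9/631/(-2241) - 1071452/(-187/1018) = -9/631*(-1/2241) - 1071452*(-1018/187) = 1/157119 + 1090738136/187 = 171375685190371/29381253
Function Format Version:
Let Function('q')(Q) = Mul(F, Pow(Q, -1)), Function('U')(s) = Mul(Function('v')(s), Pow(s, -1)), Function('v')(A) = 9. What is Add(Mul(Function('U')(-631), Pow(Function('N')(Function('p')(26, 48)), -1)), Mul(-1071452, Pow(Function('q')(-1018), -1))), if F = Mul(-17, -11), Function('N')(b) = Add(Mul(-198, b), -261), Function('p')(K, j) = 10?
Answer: Rational(171375685190371, 29381253) ≈ 5.8328e+6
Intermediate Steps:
Function('U')(s) = Mul(9, Pow(s, -1))
Function('N')(b) = Add(-261, Mul(-198, b))
F = 187
Function('q')(Q) = Mul(187, Pow(Q, -1))
Add(Mul(Function('U')(-631), Pow(Function('N')(Function('p')(26, 48)), -1)), Mul(-1071452, Pow(Function('q')(-1018), -1))) = Add(Mul(Mul(9, Pow(-631, -1)), Pow(Add(-261, Mul(-198, 10)), -1)), Mul(-1071452, Pow(Mul(187, Pow(-1018, -1)), -1))) = Add(Mul(Mul(9, Rational(-1, 631)), Pow(Add(-261, -1980), -1)), Mul(-1071452, Pow(Mul(187, Rational(-1, 1018)), -1))) = Add(Mul(Rational(-9, 631), Pow(-2241, -1)), Mul(-1071452, Pow(Rational(-187, 1018), -1))) = Add(Mul(Rational(-9, 631), Rational(-1, 2241)), Mul(-1071452, Rational(-1018, 187))) = Add(Rational(1, 157119), Rational(1090738136, 187)) = Rational(171375685190371, 29381253)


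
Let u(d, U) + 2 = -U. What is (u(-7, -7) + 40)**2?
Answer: 2025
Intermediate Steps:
u(d, U) = -2 - U
(u(-7, -7) + 40)**2 = ((-2 - 1*(-7)) + 40)**2 = ((-2 + 7) + 40)**2 = (5 + 40)**2 = 45**2 = 2025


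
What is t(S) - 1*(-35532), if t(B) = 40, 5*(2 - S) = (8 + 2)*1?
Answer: 35572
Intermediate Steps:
S = 0 (S = 2 - (8 + 2)/5 = 2 - 2 = 0)
t(S) - 1*(-35532) = 40 - 1*(-35532) = 40 + 35532 = 35572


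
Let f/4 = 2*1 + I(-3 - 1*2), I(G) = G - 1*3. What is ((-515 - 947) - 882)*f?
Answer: 56256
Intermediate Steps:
I(G) = -3 + G (I(G) = G - 3 = -3 + G)
f = -24 (f = 4*(2*1 + (-3 + (-3 - 1*2))) = 4*(2 + (-3 + (-3 - 2))) = 4*(2 + (-3 - 5)) = 4*(2 - 8) = 4*(-6) = -24)
((-515 - 947) - 882)*f = ((-515 - 947) - 882)*(-24) = (-1462 - 882)*(-24) = -2344*(-24) = 56256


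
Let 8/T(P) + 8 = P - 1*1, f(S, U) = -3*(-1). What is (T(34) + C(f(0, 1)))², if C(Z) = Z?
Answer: 6889/625 ≈ 11.022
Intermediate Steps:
f(S, U) = 3
T(P) = 8/(-9 + P) (T(P) = 8/(-8 + (P - 1*1)) = 8/(-8 + (P - 1)) = 8/(-8 + (-1 + P)) = 8/(-9 + P))
(T(34) + C(f(0, 1)))² = (8/(-9 + 34) + 3)² = (8/25 + 3)² = (83/25)² = 6889/625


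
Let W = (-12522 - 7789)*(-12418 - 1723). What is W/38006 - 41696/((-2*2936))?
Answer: 105507994953/13948202 ≈ 7564.3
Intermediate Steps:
W = 287217851 (W = -20311*(-14141) = 287217851)
W/38006 - 41696/((-2*2936)) = 287217851/38006 - 41696/((-2*2936)) = 287217851*(1/38006) - 41696/(-5872) = 287217851/38006 - 41696*(-1/5872) = 287217851/38006 + 2606/367 = 105507994953/13948202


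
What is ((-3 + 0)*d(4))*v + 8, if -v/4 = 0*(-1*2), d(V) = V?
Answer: 8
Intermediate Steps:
v = 0 (v = -0*(-1*2) = -0*(-2) = -4*0 = 0)
((-3 + 0)*d(4))*v + 8 = ((-3 + 0)*4)*0 + 8 = -3*4*0 + 8 = -12*0 + 8 = 0 + 8 = 8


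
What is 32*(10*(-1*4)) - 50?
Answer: -1330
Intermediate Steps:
32*(10*(-1*4)) - 50 = 32*(10*(-4)) - 50 = 32*(-40) - 50 = -1280 - 50 = -1330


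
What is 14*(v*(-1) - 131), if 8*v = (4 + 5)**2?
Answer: -7903/4 ≈ -1975.8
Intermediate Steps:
v = 81/8 (v = (4 + 5)**2/8 = (1/8)*9**2 = (1/8)*81 = 81/8 ≈ 10.125)
14*(v*(-1) - 131) = 14*((81/8)*(-1) - 131) = 14*(-81/8 - 131) = 14*(-1129/8) = -7903/4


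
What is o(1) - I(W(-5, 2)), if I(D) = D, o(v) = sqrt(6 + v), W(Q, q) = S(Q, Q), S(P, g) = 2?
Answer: -2 + sqrt(7) ≈ 0.64575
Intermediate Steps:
W(Q, q) = 2
o(1) - I(W(-5, 2)) = sqrt(6 + 1) - 1*2 = sqrt(7) - 2 = -2 + sqrt(7)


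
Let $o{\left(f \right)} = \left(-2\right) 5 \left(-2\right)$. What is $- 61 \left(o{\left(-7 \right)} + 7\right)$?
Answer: $-1647$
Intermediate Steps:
$o{\left(f \right)} = 20$ ($o{\left(f \right)} = \left(-10\right) \left(-2\right) = 20$)
$- 61 \left(o{\left(-7 \right)} + 7\right) = - 61 \left(20 + 7\right) = \left(-61\right) 27 = -1647$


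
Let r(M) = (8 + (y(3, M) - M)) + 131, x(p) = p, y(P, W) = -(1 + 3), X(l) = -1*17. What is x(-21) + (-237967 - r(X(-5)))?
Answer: -238140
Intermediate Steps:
X(l) = -17
y(P, W) = -4 (y(P, W) = -1*4 = -4)
r(M) = 135 - M (r(M) = (8 + (-4 - M)) + 131 = (4 - M) + 131 = 135 - M)
x(-21) + (-237967 - r(X(-5))) = -21 + (-237967 - (135 - 1*(-17))) = -21 + (-237967 - (135 + 17)) = -21 + (-237967 - 1*152) = -21 + (-237967 - 152) = -21 - 238119 = -238140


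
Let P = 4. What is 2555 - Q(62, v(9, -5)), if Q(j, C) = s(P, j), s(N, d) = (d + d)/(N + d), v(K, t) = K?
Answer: 84253/33 ≈ 2553.1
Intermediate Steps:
s(N, d) = 2*d/(N + d) (s(N, d) = (2*d)/(N + d) = 2*d/(N + d))
Q(j, C) = 2*j/(4 + j)
2555 - Q(62, v(9, -5)) = 2555 - 2*62/(4 + 62) = 2555 - 2*62/66 = 2555 - 1*62/33 = 2555 - 62/33 = 84253/33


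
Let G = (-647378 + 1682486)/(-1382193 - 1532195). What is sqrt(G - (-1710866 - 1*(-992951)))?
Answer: sqrt(381107565378501366)/728597 ≈ 847.30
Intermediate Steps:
G = -258777/728597 (G = 1035108/(-2914388) = 1035108*(-1/2914388) = -258777/728597 ≈ -0.35517)
sqrt(G - (-1710866 - 1*(-992951))) = sqrt(-258777/728597 - (-1710866 - 1*(-992951))) = sqrt(-258777/728597 - (-1710866 + 992951)) = sqrt(-258777/728597 - 1*(-717915)) = sqrt(-258777/728597 + 717915) = sqrt(523070456478/728597) = sqrt(381107565378501366)/728597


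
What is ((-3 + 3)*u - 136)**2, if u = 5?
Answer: 18496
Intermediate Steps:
((-3 + 3)*u - 136)**2 = ((-3 + 3)*5 - 136)**2 = (0*5 - 136)**2 = (0 - 136)**2 = (-136)**2 = 18496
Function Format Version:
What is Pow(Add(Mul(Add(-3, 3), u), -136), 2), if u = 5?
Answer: 18496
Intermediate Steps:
Pow(Add(Mul(Add(-3, 3), u), -136), 2) = Pow(Add(Mul(Add(-3, 3), 5), -136), 2) = Pow(Add(Mul(0, 5), -136), 2) = Pow(Add(0, -136), 2) = Pow(-136, 2) = 18496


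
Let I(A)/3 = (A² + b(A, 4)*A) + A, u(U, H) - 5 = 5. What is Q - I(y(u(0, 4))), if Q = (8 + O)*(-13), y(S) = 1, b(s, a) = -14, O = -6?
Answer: 10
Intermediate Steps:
u(U, H) = 10 (u(U, H) = 5 + 5 = 10)
Q = -26 (Q = (8 - 6)*(-13) = 2*(-13) = -26)
I(A) = -39*A + 3*A² (I(A) = 3*((A² - 14*A) + A) = 3*(A² - 13*A) = -39*A + 3*A²)
Q - I(y(u(0, 4))) = -26 - 3*(-13 + 1) = -26 - 3*(-12) = -26 - 1*(-36) = -26 + 36 = 10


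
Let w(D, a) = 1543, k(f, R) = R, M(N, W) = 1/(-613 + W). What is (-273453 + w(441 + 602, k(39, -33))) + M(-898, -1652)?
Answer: -615876151/2265 ≈ -2.7191e+5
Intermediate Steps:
(-273453 + w(441 + 602, k(39, -33))) + M(-898, -1652) = (-273453 + 1543) + 1/(-613 - 1652) = -271910 + 1/(-2265) = -271910 - 1/2265 = -615876151/2265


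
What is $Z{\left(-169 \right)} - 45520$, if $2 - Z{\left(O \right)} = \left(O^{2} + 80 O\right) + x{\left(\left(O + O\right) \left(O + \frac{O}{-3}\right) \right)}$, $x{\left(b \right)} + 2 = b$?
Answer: $- \frac{295915}{3} \approx -98638.0$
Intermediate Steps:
$x{\left(b \right)} = -2 + b$
$Z{\left(O \right)} = 4 - 80 O - \frac{7 O^{2}}{3}$ ($Z{\left(O \right)} = 2 - \left(\left(O^{2} + 80 O\right) + \left(-2 + \left(O + O\right) \left(O + \frac{O}{-3}\right)\right)\right) = 2 - \left(\left(O^{2} + 80 O\right) + \left(-2 + 2 O \left(O + O \left(- \frac{1}{3}\right)\right)\right)\right) = 2 - \left(\left(O^{2} + 80 O\right) + \left(-2 + 2 O \left(O - \frac{O}{3}\right)\right)\right) = 2 - \left(\left(O^{2} + 80 O\right) + \left(-2 + 2 O \frac{2 O}{3}\right)\right) = 2 - \left(\left(O^{2} + 80 O\right) + \left(-2 + \frac{4 O^{2}}{3}\right)\right) = 2 - \left(-2 + 80 O + \frac{7 O^{2}}{3}\right) = 4 - 80 O - \frac{7 O^{2}}{3}$)
$Z{\left(-169 \right)} - 45520 = \left(4 - -13520 - \frac{7 \left(-169\right)^{2}}{3}\right) - 45520 = \left(4 + 13520 - \frac{199927}{3}\right) - 45520 = - \frac{159355}{3} - 45520 = - \frac{295915}{3}$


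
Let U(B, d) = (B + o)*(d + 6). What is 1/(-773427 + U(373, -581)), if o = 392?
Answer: -1/1213302 ≈ -8.2420e-7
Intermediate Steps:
U(B, d) = (6 + d)*(392 + B) (U(B, d) = (B + 392)*(d + 6) = (392 + B)*(6 + d) = (6 + d)*(392 + B))
1/(-773427 + U(373, -581)) = 1/(-773427 + (2352 + 6*373 + 392*(-581) + 373*(-581))) = 1/(-773427 + (2352 + 2238 - 227752 - 216713)) = 1/(-773427 - 439875) = 1/(-1213302) = -1/1213302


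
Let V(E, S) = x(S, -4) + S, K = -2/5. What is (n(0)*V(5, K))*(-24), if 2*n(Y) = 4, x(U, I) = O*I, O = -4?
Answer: -3744/5 ≈ -748.80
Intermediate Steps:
x(U, I) = -4*I
n(Y) = 2 (n(Y) = (½)*4 = 2)
K = -⅖ (K = -2*⅕ = -⅖ ≈ -0.40000)
V(E, S) = 16 + S (V(E, S) = -4*(-4) + S = 16 + S)
(n(0)*V(5, K))*(-24) = (2*(16 - ⅖))*(-24) = (2*(78/5))*(-24) = (156/5)*(-24) = -3744/5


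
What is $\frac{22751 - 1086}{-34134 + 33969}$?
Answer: $- \frac{4333}{33} \approx -131.3$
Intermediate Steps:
$\frac{22751 - 1086}{-34134 + 33969} = \frac{21665}{-165} = 21665 \left(- \frac{1}{165}\right) = - \frac{4333}{33}$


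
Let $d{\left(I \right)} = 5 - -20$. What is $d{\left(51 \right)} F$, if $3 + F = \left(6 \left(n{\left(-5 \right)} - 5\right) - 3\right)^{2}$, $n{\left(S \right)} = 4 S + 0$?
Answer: $585150$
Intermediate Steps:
$n{\left(S \right)} = 4 S$
$d{\left(I \right)} = 25$ ($d{\left(I \right)} = 5 + 20 = 25$)
$F = 23406$ ($F = -3 + \left(6 \left(4 \left(-5\right) - 5\right) - 3\right)^{2} = -3 + \left(6 \left(-20 - 5\right) - 3\right)^{2} = -3 + \left(6 \left(-25\right) - 3\right)^{2} = -3 + \left(-150 - 3\right)^{2} = -3 + \left(-153\right)^{2} = -3 + 23409 = 23406$)
$d{\left(51 \right)} F = 25 \cdot 23406 = 585150$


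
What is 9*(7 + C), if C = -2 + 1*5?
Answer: 90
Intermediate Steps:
C = 3 (C = -2 + 5 = 3)
9*(7 + C) = 9*(7 + 3) = 9*10 = 90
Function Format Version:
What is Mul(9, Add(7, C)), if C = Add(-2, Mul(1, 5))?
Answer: 90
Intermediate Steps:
C = 3 (C = Add(-2, 5) = 3)
Mul(9, Add(7, C)) = Mul(9, Add(7, 3)) = Mul(9, 10) = 90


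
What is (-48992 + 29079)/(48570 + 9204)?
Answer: -19913/57774 ≈ -0.34467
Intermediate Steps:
(-48992 + 29079)/(48570 + 9204) = -19913/57774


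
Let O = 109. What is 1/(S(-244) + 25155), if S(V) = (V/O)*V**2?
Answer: -109/11784889 ≈ -9.2491e-6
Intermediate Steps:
S(V) = V**3/109 (S(V) = (V/109)*V**2 = V**3/109)
1/(S(-244) + 25155) = 1/((1/109)*(-244)**3 + 25155) = 1/((1/109)*(-14526784) + 25155) = 1/(-14526784/109 + 25155) = 1/(-11784889/109) = -109/11784889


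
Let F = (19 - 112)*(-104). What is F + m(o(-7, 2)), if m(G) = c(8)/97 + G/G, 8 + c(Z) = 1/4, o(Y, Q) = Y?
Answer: 3753093/388 ≈ 9672.9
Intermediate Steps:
c(Z) = -31/4 (c(Z) = -8 + 1/4 = -8 + ¼ = -31/4)
F = 9672 (F = -93*(-104) = 9672)
m(G) = 357/388 (m(G) = -31/4/97 + G/G = -31/4*1/97 + 1 = -31/388 + 1 = 357/388)
F + m(o(-7, 2)) = 9672 + 357/388 = 3753093/388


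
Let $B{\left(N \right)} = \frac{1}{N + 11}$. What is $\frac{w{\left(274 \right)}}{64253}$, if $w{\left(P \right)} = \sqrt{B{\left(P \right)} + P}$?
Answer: $\frac{\sqrt{22255935}}{18312105} \approx 0.00025762$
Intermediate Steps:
$B{\left(N \right)} = \frac{1}{11 + N}$
$w{\left(P \right)} = \sqrt{P + \frac{1}{11 + P}}$ ($w{\left(P \right)} = \sqrt{\frac{1}{11 + P} + P} = \sqrt{P + \frac{1}{11 + P}}$)
$\frac{w{\left(274 \right)}}{64253} = \frac{\sqrt{\frac{1 + 274 \left(11 + 274\right)}{11 + 274}}}{64253} = \sqrt{\frac{1 + 274 \cdot 285}{285}} \cdot \frac{1}{64253} = \sqrt{\frac{1 + 78090}{285}} \cdot \frac{1}{64253} = \sqrt{\frac{1}{285} \cdot 78091} \cdot \frac{1}{64253} = \sqrt{\frac{78091}{285}} \cdot \frac{1}{64253} = \frac{\sqrt{22255935}}{285} \cdot \frac{1}{64253} = \frac{\sqrt{22255935}}{18312105}$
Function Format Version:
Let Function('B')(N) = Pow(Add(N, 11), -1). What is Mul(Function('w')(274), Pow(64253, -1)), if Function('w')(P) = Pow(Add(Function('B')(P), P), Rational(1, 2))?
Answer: Mul(Rational(1, 18312105), Pow(22255935, Rational(1, 2))) ≈ 0.00025762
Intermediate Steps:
Function('B')(N) = Pow(Add(11, N), -1)
Function('w')(P) = Pow(Add(P, Pow(Add(11, P), -1)), Rational(1, 2)) (Function('w')(P) = Pow(Add(Pow(Add(11, P), -1), P), Rational(1, 2)) = Pow(Add(P, Pow(Add(11, P), -1)), Rational(1, 2)))
Mul(Function('w')(274), Pow(64253, -1)) = Mul(Pow(Mul(Pow(Add(11, 274), -1), Add(1, Mul(274, Add(11, 274)))), Rational(1, 2)), Pow(64253, -1)) = Mul(Pow(Mul(Pow(285, -1), Add(1, Mul(274, 285))), Rational(1, 2)), Rational(1, 64253)) = Mul(Pow(Mul(Rational(1, 285), Add(1, 78090)), Rational(1, 2)), Rational(1, 64253)) = Mul(Pow(Mul(Rational(1, 285), 78091), Rational(1, 2)), Rational(1, 64253)) = Mul(Pow(Rational(78091, 285), Rational(1, 2)), Rational(1, 64253)) = Mul(Mul(Rational(1, 285), Pow(22255935, Rational(1, 2))), Rational(1, 64253)) = Mul(Rational(1, 18312105), Pow(22255935, Rational(1, 2)))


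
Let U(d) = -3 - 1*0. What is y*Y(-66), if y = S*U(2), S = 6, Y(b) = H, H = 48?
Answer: -864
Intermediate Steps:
U(d) = -3 (U(d) = -3 + 0 = -3)
Y(b) = 48
y = -18 (y = 6*(-3) = -18)
y*Y(-66) = -18*48 = -864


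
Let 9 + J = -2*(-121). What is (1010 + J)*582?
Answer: 723426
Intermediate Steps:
J = 233 (J = -9 - 2*(-121) = -9 + 242 = 233)
(1010 + J)*582 = (1010 + 233)*582 = 1243*582 = 723426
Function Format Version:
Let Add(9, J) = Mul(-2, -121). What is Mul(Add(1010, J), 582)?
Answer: 723426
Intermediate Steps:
J = 233 (J = Add(-9, Mul(-2, -121)) = Add(-9, 242) = 233)
Mul(Add(1010, J), 582) = Mul(Add(1010, 233), 582) = Mul(1243, 582) = 723426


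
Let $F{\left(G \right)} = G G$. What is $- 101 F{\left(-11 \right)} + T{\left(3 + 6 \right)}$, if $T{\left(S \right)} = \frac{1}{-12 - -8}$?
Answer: $- \frac{48885}{4} \approx -12221.0$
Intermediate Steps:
$T{\left(S \right)} = - \frac{1}{4}$ ($T{\left(S \right)} = \frac{1}{-12 + 8} = \frac{1}{-4} = - \frac{1}{4}$)
$F{\left(G \right)} = G^{2}$
$- 101 F{\left(-11 \right)} + T{\left(3 + 6 \right)} = - 101 \left(-11\right)^{2} - \frac{1}{4} = \left(-101\right) 121 - \frac{1}{4} = -12221 - \frac{1}{4} = - \frac{48885}{4}$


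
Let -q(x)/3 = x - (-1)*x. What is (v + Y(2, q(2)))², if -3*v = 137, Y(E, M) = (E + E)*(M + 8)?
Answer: 34225/9 ≈ 3802.8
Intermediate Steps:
q(x) = -6*x (q(x) = -3*(x - (-1)*x) = -3*(x + x) = -6*x)
Y(E, M) = 2*E*(8 + M) (Y(E, M) = (2*E)*(8 + M) = 2*E*(8 + M))
v = -137/3 (v = -⅓*137 = -137/3 ≈ -45.667)
(v + Y(2, q(2)))² = (-137/3 + 2*2*(8 - 6*2))² = (-137/3 + 2*2*(8 - 12))² = (-137/3 + 2*2*(-4))² = (-137/3 - 16)² = (-185/3)² = 34225/9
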